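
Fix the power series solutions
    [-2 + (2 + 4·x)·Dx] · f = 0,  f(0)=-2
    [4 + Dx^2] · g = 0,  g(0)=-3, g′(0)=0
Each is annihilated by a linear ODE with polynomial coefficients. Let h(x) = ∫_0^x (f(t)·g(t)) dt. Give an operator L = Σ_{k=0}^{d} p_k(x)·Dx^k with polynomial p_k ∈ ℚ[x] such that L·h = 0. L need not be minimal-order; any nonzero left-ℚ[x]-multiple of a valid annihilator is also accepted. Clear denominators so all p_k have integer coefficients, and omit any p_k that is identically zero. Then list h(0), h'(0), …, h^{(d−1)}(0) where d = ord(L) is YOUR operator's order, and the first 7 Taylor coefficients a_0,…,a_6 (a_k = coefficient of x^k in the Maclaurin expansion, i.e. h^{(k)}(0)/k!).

L = (7 + 16·x + 16·x^2)·Dx + (-2 - 4·x)·Dx^2 + (1 + 4·x + 4·x^2)·Dx^3  (order 3).
h: a_k = 0, 6, 3, -5, -9/4, 5/4, 13/24, …
ICs: h(0) = 0, h′(0) = 6, h′′(0) = 6.

f: a_k = -2, -2, 1, -1, 5/4, -7/4, 21/8, …
g: a_k = -3, 0, 6, 0, -2, 0, 4/15, …
h₀=f·g: eliminate ⇒ L₀, order ≤ 1·2.
Integrate: L := L₀·Dx.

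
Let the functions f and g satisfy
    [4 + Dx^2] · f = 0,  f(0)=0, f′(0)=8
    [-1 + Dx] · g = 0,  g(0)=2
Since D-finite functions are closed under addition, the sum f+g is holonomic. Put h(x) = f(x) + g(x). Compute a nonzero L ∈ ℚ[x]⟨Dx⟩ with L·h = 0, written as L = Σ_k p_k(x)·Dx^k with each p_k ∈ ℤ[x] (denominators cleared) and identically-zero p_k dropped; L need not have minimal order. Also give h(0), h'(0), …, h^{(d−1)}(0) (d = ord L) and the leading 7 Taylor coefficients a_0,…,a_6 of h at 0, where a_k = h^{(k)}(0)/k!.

L = -4 + 4·Dx - Dx^2 + Dx^3  (order 3).
h: a_k = 2, 10, 1, -5, 1/12, 13/12, 1/360, …
ICs: h(0) = 2, h′(0) = 10, h′′(0) = 2.

f: a_k = 0, 8, 0, -16/3, 0, 16/15, 0, …
g: a_k = 2, 2, 1, 1/3, 1/12, 1/60, 1/360, …
L₀ := lclm(L_f,L_g); ord L₀ ≤ 2+1.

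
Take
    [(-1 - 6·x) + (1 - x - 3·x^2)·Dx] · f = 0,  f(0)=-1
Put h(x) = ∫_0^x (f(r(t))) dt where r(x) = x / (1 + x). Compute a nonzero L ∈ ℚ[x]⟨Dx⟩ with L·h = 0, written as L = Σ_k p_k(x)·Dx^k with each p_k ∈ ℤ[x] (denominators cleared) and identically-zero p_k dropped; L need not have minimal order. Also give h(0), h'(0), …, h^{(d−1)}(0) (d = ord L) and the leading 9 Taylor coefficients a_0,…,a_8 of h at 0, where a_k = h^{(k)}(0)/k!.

f: a_k = -1, -1, -4, -7, -19, -40, -97, -217, -508, …
Change of var in L_f (x↦r) gives L₀.
h=∫h₀ ⇒ L = L₀·Dx.
L = (1 + 7·x)·Dx + (-1 - 2·x + 2·x^2 + 3·x^3)·Dx^2  (order 2).
h: a_k = 0, -1, -1/2, -1, 0, -9/5, 3/2, -36/7, 63/8, …
ICs: h(0) = 0, h′(0) = -1.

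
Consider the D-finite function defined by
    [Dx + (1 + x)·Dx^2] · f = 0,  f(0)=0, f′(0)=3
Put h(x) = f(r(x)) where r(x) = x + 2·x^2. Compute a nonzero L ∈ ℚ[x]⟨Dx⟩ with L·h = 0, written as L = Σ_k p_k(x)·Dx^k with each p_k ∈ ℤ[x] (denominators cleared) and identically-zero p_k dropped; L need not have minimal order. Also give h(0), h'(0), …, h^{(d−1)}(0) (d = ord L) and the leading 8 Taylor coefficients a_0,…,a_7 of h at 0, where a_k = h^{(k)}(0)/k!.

L = (-3 + 4·x + 8·x^2)·Dx + (1 + 5·x + 6·x^2 + 8·x^3)·Dx^2  (order 2).
h: a_k = 0, 3, 9/2, -5, -3/4, 33/5, -9/2, -39/7, …
ICs: h(0) = 0, h′(0) = 3.

f: a_k = 0, 3, -3/2, 1, -3/4, 3/5, -1/2, 3/7, …
f∘r: x↦r, Dx↦Dx/r' in L_f ⇒ L₀.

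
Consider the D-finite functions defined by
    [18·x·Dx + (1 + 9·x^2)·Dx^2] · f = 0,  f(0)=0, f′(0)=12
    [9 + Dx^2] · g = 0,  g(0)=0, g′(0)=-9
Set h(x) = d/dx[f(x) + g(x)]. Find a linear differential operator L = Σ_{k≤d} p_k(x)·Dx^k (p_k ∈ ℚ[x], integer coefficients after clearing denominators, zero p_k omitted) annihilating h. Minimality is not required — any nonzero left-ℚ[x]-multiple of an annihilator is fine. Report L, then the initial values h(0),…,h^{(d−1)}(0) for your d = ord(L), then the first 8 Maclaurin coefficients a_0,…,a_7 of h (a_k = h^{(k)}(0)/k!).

f: a_k = 0, 12, 0, -36, 0, 972/5, 0, -8748/7, …
g: a_k = 0, -9, 0, 27/2, 0, -243/40, 0, 729/560, …
f+g: L₀ = lclm(L_f,L_g), ord ≤ 2+2.
Differentiate: ansatz ord ≤ ord L₀ ⇒ L.
L = (-1782·x + 20412·x^3 + 13122·x^5) + (-9 + 567·x^2 + 6561·x^4 + 6561·x^6)·Dx + (-198·x + 2268·x^3 + 1458·x^5)·Dx^2 + (-1 + 63·x^2 + 729·x^4 + 729·x^6)·Dx^3  (order 3).
h: a_k = 3, 0, -135/2, 0, 7533/8, 0, -699111/80, 0, …
ICs: h(0) = 3, h′(0) = 0, h′′(0) = -135.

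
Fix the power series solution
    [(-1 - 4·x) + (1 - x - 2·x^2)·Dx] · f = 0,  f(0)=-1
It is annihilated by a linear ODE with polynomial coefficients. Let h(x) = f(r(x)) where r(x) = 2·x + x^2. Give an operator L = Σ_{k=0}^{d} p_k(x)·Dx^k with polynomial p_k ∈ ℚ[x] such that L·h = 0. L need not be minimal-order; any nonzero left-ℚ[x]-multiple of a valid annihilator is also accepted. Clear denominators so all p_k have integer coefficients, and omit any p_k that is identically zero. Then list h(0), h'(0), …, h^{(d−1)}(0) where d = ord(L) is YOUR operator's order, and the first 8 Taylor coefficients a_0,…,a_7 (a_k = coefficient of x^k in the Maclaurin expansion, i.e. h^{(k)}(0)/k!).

f: a_k = -1, -1, -3, -5, -11, -21, -43, -85, …
L₀ from L_f via x↦r, Dx↦r'^{-1}Dx.
L = (2 + 16·x + 8·x^2) + (-1 + 3·x + 6·x^2 + 2·x^3)·Dx  (order 1).
h: a_k = -1, -2, -13, -52, -239, -1054, -4701, -20904, …
ICs: h(0) = -1.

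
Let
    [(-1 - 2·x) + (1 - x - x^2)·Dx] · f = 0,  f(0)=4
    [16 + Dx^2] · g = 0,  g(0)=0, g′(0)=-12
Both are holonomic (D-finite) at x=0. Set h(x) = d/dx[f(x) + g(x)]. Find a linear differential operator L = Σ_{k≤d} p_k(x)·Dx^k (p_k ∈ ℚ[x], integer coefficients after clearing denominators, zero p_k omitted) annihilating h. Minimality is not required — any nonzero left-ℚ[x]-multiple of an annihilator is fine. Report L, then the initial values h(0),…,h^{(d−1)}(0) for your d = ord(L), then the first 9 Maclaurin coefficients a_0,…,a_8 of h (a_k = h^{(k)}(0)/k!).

L = (1472 + 2624·x + 2560·x^2 + 640·x^3 + 2240·x^4 + 2304·x^5 + 768·x^6) + (-272 - 112·x + 1008·x^2 - 160·x^3 - 800·x^4 + 576·x^5 + 896·x^6 + 256·x^7)·Dx + (92 + 164·x + 160·x^2 + 40·x^3 + 140·x^4 + 144·x^5 + 48·x^6)·Dx^2 + (-17 - 7·x + 63·x^2 - 10·x^3 - 50·x^4 + 36·x^5 + 56·x^6 + 16·x^7)·Dx^3  (order 3).
h: a_k = -8, 16, 132, 80, 32, 312, 9844/15, 1088, 205852/105, …
ICs: h(0) = -8, h′(0) = 16, h′′(0) = 264.

f: a_k = 4, 4, 8, 12, 20, 32, 52, 84, 136, …
g: a_k = 0, -12, 0, 32, 0, -128/5, 0, 1024/105, 0, …
h₀=f+g: left-lcm gives L₀, ord ≤ 3.
h₀' ⇒ L via d/dx closure of L₀.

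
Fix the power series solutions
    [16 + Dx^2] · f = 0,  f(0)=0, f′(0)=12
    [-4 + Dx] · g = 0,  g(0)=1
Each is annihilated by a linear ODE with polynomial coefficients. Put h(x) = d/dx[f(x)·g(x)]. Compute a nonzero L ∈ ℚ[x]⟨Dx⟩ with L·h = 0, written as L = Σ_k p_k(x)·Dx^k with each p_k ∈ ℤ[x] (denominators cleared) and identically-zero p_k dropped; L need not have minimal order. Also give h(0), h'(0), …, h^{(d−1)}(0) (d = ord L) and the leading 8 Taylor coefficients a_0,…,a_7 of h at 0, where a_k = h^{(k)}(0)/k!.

L = 32 - 8·Dx + Dx^2  (order 2).
h: a_k = 12, 96, 192, 0, -512, -4096/5, -8192/15, 0, …
ICs: h(0) = 12, h′(0) = 96.

f: a_k = 0, 12, 0, -32, 0, 128/5, 0, -1024/105, …
g: a_k = 1, 4, 8, 32/3, 32/3, 128/15, 256/45, 1024/315, …
Product ⇒ symmetric product L₀, ord ≤ 2.
h=h₀': d/dx-closure on L₀ ⇒ L.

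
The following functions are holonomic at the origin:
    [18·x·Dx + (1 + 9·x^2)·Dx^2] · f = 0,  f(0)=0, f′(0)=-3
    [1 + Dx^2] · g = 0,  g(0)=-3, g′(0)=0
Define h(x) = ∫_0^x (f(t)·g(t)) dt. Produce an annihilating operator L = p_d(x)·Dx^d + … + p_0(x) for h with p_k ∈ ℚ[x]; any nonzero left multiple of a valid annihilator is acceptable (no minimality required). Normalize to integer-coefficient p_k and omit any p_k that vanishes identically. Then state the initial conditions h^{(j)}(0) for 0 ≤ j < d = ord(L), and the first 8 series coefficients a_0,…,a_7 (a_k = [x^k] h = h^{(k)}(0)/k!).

L = (370 + 9594·x^2 + 4131·x^4 + 2916·x^6 + 6561·x^8)·Dx + (684·x + 6804·x^3 + 8748·x^5 + 26244·x^7)·Dx^2 + (380 + 9792·x^2 + 5346·x^4 + 5832·x^6 + 13122·x^8)·Dx^3 + (684·x + 6804·x^3 + 8748·x^5 + 26244·x^7)·Dx^4 + (10 + 198·x^2 + 1215·x^4 + 2916·x^6 + 6561·x^8)·Dx^5  (order 5).
h: a_k = 0, 0, 9/2, 0, -63/8, 0, 2129/80, 0, …
ICs: h(0) = 0, h′(0) = 0, h′′(0) = 9, h′′′(0) = 0, h′′′′(0) = -189.

f: a_k = 0, -3, 0, 9, 0, -243/5, 0, 2187/7, …
g: a_k = -3, 0, 3/2, 0, -1/8, 0, 1/240, 0, …
f·g: L₀ = L_f ⊗_s L_g, ord ≤ 2·2.
h=∫h₀ ⇒ L = L₀·Dx.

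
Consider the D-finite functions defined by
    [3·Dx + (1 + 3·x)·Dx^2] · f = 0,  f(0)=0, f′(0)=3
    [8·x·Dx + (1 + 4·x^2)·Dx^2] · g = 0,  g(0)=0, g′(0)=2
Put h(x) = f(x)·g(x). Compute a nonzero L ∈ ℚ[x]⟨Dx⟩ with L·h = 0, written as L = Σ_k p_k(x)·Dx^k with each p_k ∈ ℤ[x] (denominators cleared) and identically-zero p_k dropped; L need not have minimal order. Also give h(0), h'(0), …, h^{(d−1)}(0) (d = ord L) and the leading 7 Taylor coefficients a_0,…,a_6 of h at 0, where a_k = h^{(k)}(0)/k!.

L = (1632 + 8496·x + 23040·x^2 + 110016·x^3 + 207360·x^4 + 269568·x^5 + 82944·x^7)·Dx + (418 + 6672·x + 44112·x^2 + 151488·x^3 + 393984·x^4 + 642816·x^5 + 725760·x^6 + 82944·x^7 + 290304·x^8)·Dx^2 + (204 + 1844·x + 12096·x^2 + 47408·x^3 + 122880·x^4 + 240192·x^5 + 331776·x^6 + 361728·x^7 + 82944·x^8 + 165888·x^9)·Dx^3 + (25 + 246·x + 1217·x^2 + 4128·x^3 + 10624·x^4 + 22080·x^5 + 34272·x^6 + 41472·x^7 + 43776·x^8 + 13824·x^9 + 20736·x^10)·Dx^4  (order 4).
h: a_k = 0, 0, 6, -9, 10, -57/2, 462/5, …
ICs: h(0) = 0, h′(0) = 0, h′′(0) = 12, h′′′(0) = -54.

f: a_k = 0, 3, -9/2, 9, -81/4, 243/5, -243/2, …
g: a_k = 0, 2, 0, -8/3, 0, 32/5, 0, …
L₀ := L_f ⊗_s L_g (sym. prod.), ord ≤ 4.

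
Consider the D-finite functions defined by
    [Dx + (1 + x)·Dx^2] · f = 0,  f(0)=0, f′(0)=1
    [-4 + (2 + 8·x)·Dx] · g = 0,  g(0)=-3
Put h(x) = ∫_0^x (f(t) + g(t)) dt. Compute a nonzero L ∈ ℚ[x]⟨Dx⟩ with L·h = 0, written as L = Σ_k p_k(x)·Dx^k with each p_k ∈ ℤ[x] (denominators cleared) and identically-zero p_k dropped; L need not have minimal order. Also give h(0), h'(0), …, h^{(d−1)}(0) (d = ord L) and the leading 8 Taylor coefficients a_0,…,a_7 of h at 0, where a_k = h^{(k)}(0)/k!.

f: a_k = 0, 1, -1/2, 1/3, -1/4, 1/5, -1/6, 1/7, …
g: a_k = -3, -6, 6, -12, 30, -84, 252, -792, …
h₀=f+g: left-lcm gives L₀, ord ≤ 3.
h=∫h₀ ⇒ L = L₀·Dx.
L = (-8 + 4·x)·Dx^2 + (-10 - 8·x + 20·x^2)·Dx^3 + (-1 - 3·x + 6·x^2 + 8·x^3)·Dx^4  (order 4).
h: a_k = 0, -3, -5/2, 11/6, -35/12, 119/20, -419/30, 1511/42, …
ICs: h(0) = 0, h′(0) = -3, h′′(0) = -5, h′′′(0) = 11.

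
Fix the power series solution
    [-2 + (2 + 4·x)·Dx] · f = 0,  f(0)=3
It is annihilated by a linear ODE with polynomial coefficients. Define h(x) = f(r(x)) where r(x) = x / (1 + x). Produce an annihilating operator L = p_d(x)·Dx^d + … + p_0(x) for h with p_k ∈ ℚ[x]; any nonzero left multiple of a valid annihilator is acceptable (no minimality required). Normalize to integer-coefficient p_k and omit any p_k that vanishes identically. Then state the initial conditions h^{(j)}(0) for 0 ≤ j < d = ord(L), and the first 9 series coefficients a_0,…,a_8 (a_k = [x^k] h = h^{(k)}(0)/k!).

L = -1 + (1 + 4·x + 3·x^2)·Dx  (order 1).
h: a_k = 3, 3, -9/2, 15/2, -111/8, 225/8, -981/16, 2259/16, -43335/128, …
ICs: h(0) = 3.

f: a_k = 3, 3, -3/2, 3/2, -15/8, 21/8, -63/16, 99/16, -1287/128, …
L₀ from L_f via x↦r, Dx↦r'^{-1}Dx.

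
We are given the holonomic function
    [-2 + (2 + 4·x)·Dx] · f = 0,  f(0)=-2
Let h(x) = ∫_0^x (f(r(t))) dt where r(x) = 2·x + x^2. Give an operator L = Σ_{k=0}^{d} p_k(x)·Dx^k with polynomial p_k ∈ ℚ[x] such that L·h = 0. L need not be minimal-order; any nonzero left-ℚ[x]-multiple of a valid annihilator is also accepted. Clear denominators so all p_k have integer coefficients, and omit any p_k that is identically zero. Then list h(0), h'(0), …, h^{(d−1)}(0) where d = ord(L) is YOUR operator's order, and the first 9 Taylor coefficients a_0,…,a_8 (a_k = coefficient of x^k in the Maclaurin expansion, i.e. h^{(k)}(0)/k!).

L = (-2 - 2·x)·Dx + (1 + 4·x + 2·x^2)·Dx^2  (order 2).
h: a_k = 0, -2, -2, 2/3, -1, 9/5, -11/3, 57/7, -77/4, …
ICs: h(0) = 0, h′(0) = -2.

f: a_k = -2, -2, 1, -1, 5/4, -7/4, 21/8, -33/8, 429/64, …
f∘r: x↦r, Dx↦Dx/r' in L_f ⇒ L₀.
h=∫₀ˣh₀: take L = L₀·Dx.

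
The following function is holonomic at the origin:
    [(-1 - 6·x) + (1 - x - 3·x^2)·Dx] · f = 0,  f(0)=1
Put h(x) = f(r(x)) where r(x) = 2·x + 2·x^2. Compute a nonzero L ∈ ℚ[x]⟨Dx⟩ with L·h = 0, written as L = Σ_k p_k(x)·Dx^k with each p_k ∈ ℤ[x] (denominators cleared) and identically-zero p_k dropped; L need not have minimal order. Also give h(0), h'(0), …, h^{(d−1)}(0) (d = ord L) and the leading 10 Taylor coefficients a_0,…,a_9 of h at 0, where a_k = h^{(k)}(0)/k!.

L = (2 + 28·x + 72·x^2 + 48·x^3) + (-1 + 2·x + 14·x^2 + 24·x^3 + 12·x^4)·Dx  (order 1).
h: a_k = 1, 2, 18, 88, 488, 2664, 14488, 79040, 430704, 2347648, …
ICs: h(0) = 1.

f: a_k = 1, 1, 4, 7, 19, 40, 97, 217, 508, 1159, …
f∘r: x↦r, Dx↦Dx/r' in L_f ⇒ L₀.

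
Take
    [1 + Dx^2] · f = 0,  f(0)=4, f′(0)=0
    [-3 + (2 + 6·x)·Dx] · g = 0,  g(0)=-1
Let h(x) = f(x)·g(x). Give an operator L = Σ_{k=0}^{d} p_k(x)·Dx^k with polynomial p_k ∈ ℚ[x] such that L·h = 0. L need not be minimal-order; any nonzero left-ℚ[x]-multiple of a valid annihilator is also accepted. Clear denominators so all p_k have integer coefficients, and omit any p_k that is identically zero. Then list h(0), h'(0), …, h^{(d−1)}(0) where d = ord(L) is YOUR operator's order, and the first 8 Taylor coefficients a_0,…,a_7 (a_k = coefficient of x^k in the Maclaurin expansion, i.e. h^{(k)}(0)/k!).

L = (31 + 24·x + 36·x^2) + (-12 - 36·x)·Dx + (4 + 24·x + 36·x^2)·Dx^2  (order 2).
h: a_k = -4, -6, 13/2, -15/4, 983/96, -1501/64, 618229/11520, -982601/7680, …
ICs: h(0) = -4, h′(0) = -6.

f: a_k = 4, 0, -2, 0, 1/6, 0, -1/180, 0, …
g: a_k = -1, -3/2, 9/8, -27/16, 405/128, -1701/256, 15309/1024, -72171/2048, …
f·g: L₀ = L_f ⊗_s L_g, ord ≤ 2·1.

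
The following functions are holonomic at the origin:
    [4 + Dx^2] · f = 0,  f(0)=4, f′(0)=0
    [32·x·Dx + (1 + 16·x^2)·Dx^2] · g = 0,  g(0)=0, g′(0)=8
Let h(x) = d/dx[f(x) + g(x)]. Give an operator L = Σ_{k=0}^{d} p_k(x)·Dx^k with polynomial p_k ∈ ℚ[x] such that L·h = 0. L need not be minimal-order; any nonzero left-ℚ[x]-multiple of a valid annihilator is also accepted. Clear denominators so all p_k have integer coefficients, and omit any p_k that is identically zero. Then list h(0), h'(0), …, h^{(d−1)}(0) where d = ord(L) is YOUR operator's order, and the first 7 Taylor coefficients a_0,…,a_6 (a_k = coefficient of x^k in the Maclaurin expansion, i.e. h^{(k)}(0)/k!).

L = (-6016·x + 102400·x^3 + 32768·x^5) + (-28 + 1216·x^2 + 27648·x^4 + 16384·x^6)·Dx + (-1504·x + 25600·x^3 + 8192·x^5)·Dx^2 + (-7 + 304·x^2 + 6912·x^4 + 4096·x^6)·Dx^3  (order 3).
h: a_k = 8, -16, -128, 32/3, 2048, -32/15, -32768, …
ICs: h(0) = 8, h′(0) = -16, h′′(0) = -256.

f: a_k = 4, 0, -8, 0, 8/3, 0, -16/45, …
g: a_k = 0, 8, 0, -128/3, 0, 2048/5, 0, …
L₀ := lclm(L_f,L_g); ord L₀ ≤ 2+2.
h=h₀': d/dx-closure on L₀ ⇒ L.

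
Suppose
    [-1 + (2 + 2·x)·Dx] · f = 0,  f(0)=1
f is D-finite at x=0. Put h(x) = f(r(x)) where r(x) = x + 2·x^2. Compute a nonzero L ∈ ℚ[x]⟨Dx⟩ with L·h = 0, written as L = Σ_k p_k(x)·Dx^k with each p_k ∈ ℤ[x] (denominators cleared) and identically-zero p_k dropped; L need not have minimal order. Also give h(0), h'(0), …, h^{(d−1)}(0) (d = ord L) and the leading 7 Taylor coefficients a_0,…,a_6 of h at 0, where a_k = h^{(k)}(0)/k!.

L = (-1 - 4·x) + (2 + 2·x + 4·x^2)·Dx  (order 1).
h: a_k = 1, 1/2, 7/8, -7/16, -21/128, 119/256, -189/1024, …
ICs: h(0) = 1.

f: a_k = 1, 1/2, -1/8, 1/16, -5/128, 7/256, -21/1024, …
h₀=f(r): pull back L_f along r ⇒ L₀.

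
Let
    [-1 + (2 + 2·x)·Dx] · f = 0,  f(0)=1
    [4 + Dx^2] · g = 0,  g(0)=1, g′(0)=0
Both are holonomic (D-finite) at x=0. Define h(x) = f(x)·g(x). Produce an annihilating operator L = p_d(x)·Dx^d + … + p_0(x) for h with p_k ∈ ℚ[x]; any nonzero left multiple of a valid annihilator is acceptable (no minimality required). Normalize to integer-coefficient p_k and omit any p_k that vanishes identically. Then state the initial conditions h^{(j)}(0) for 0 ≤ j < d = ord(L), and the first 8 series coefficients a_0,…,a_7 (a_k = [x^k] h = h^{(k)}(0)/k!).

L = (19 + 32·x + 16·x^2) + (-4 - 4·x)·Dx + (4 + 8·x + 4·x^2)·Dx^2  (order 2).
h: a_k = 1, 1/2, -17/8, -15/16, 337/384, 181/768, -5281/46080, -3811/92160, …
ICs: h(0) = 1, h′(0) = 1/2.

f: a_k = 1, 1/2, -1/8, 1/16, -5/128, 7/256, -21/1024, 33/2048, …
g: a_k = 1, 0, -2, 0, 2/3, 0, -4/45, 0, …
Sym-product of L_f,L_g gives L₀ (≤ ord 2).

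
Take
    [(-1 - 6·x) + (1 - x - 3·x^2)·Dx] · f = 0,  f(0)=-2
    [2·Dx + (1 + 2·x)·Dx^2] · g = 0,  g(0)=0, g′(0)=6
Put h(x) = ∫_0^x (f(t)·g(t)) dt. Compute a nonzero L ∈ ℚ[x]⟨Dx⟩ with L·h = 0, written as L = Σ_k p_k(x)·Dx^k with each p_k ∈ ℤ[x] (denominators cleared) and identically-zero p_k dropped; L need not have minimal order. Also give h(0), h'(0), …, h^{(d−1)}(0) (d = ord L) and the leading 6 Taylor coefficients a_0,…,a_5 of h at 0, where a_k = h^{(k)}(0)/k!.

f: a_k = -2, -2, -8, -14, -38, -80, …
g: a_k = 0, 6, -6, 8, -12, 96/5, …
L₀ := L_f ⊗_s L_g (sym. prod.), ord ≤ 2.
∫: right-multiply L₀ by Dx.
L = (8 + 24·x)·Dx + (18·x + 30·x^2)·Dx^2 + (-1 - x + 5·x^2 + 6·x^3)·Dx^3  (order 3).
h: a_k = 0, 0, -6, 0, -13, -28/5, …
ICs: h(0) = 0, h′(0) = 0, h′′(0) = -12.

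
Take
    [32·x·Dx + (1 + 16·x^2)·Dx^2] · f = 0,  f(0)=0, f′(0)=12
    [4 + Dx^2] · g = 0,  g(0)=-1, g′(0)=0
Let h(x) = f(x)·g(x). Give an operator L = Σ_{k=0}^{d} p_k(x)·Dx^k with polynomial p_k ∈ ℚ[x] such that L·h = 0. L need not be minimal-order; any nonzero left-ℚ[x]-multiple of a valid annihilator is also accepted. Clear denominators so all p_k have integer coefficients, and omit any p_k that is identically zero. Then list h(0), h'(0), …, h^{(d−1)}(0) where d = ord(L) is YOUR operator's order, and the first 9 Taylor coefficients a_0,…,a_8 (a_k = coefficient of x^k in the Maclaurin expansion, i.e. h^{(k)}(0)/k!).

L = (1360 + 60416·x^2 + 106496·x^4 + 262144·x^6 + 1048576·x^8) + (2304·x + 45056·x^3 + 196608·x^5 + 1048576·x^7)·Dx + (360 + 15872·x^2 + 36864·x^4 + 131072·x^6 + 524288·x^8)·Dx^2 + (576·x + 11264·x^3 + 49152·x^5 + 262144·x^7)·Dx^3 + (5 + 192·x^2 + 2560·x^4 + 16384·x^6 + 65536·x^8)·Dx^4  (order 4).
h: a_k = 0, -12, 0, 88, 0, -3752/5, 0, 870896/105, 0, …
ICs: h(0) = 0, h′(0) = -12, h′′(0) = 0, h′′′(0) = 528.

f: a_k = 0, 12, 0, -64, 0, 3072/5, 0, -49152/7, 0, …
g: a_k = -1, 0, 2, 0, -2/3, 0, 4/45, 0, -2/315, …
Product ⇒ symmetric product L₀, ord ≤ 4.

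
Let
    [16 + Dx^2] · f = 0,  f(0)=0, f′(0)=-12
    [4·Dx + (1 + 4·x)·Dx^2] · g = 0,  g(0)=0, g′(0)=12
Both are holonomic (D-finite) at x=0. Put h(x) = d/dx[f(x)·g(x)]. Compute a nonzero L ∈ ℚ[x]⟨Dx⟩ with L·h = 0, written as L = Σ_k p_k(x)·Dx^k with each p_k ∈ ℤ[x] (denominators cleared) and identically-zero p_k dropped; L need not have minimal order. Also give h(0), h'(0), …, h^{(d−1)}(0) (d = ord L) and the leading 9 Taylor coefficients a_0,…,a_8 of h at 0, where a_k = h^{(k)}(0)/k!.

L = (-6400 - 45056·x - 172032·x^2 + 196608·x^3 + 2818048·x^4 + 6291456·x^5 + 4194304·x^6) + (-1536 - 8192·x + 20480·x^2 + 245760·x^3 + 655360·x^4 + 524288·x^5)·Dx + (-448 - 2816·x - 3584·x^2 + 73728·x^3 + 401408·x^4 + 786432·x^5 + 524288·x^6)·Dx^2 + (-96 - 512·x + 1280·x^2 + 15360·x^3 + 40960·x^4 + 32768·x^5)·Dx^3 + (-3 + 448·x^2 + 3840·x^3 + 14080·x^4 + 24576·x^5 + 16384·x^6)·Dx^4  (order 4).
h: a_k = 0, -288, 864, -1536, 7680, -33792, 666624/5, -3702784/7, 14745600/7, …
ICs: h(0) = 0, h′(0) = -288, h′′(0) = 1728, h′′′(0) = -9216.

f: a_k = 0, -12, 0, 32, 0, -128/5, 0, 1024/105, 0, …
g: a_k = 0, 12, -24, 64, -192, 3072/5, -2048, 49152/7, -24576, …
f·g: L₀ = L_f ⊗_s L_g, ord ≤ 2·2.
Differentiate: ansatz ord ≤ ord L₀ ⇒ L.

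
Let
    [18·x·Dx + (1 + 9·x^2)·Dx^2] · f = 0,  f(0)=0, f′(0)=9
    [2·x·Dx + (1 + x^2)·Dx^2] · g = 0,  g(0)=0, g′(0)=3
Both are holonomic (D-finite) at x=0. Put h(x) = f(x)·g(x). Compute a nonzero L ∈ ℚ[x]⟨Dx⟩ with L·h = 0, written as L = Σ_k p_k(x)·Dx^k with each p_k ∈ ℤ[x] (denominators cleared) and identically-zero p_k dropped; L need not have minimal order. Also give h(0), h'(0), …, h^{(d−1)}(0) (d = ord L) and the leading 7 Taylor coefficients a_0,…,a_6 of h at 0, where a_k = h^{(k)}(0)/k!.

L = (-216·x - 3600·x^3 - 5184·x^5 + 6480·x^7 + 17496·x^9)·Dx + (-40 - 1452·x^2 - 6480·x^4 - 4536·x^6 + 22680·x^8 + 26244·x^10)·Dx^2 + (-80·x - 980·x^3 - 2160·x^5 + 2952·x^7 + 12960·x^9 + 8748·x^11)·Dx^3 + (-1 - 20·x^2 - 109·x^4 + 981·x^8 + 1620·x^10 + 729·x^12)·Dx^4  (order 4).
h: a_k = 0, 0, 27, 0, -90, 0, 2349/5, …
ICs: h(0) = 0, h′(0) = 0, h′′(0) = 54, h′′′(0) = 0.

f: a_k = 0, 9, 0, -27, 0, 729/5, 0, …
g: a_k = 0, 3, 0, -1, 0, 3/5, 0, …
f·g: L₀ = L_f ⊗_s L_g, ord ≤ 2·2.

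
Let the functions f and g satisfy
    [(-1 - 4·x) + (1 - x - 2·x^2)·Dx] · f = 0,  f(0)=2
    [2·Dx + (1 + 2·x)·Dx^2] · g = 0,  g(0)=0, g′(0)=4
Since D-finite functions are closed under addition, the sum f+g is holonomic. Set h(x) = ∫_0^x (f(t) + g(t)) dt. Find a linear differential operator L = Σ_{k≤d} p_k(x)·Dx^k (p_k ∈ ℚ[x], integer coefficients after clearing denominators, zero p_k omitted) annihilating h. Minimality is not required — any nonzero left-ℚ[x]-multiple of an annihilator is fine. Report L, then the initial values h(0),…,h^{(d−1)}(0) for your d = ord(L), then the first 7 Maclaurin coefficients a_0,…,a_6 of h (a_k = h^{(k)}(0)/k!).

f: a_k = 2, 2, 6, 10, 22, 42, 86, …
g: a_k = 0, 4, -4, 16/3, -8, 64/5, -64/3, …
Weyl lclm of L_f,L_g ⇒ L₀ (ord ≤ 3).
Integrate: L := L₀·Dx.
L = (54 + 228·x + 432·x^2 + 288·x^3 + 192·x^4)·Dx^2 + (11 + 124·x + 464·x^2 + 704·x^3 + 592·x^4 + 320·x^5)·Dx^3 + (-4 - 19·x - 17·x^2 + 42·x^3 + 116·x^4 + 136·x^5 + 64·x^6)·Dx^4  (order 4).
h: a_k = 0, 2, 3, 2/3, 23/6, 14/5, 137/15, …
ICs: h(0) = 0, h′(0) = 2, h′′(0) = 6, h′′′(0) = 4.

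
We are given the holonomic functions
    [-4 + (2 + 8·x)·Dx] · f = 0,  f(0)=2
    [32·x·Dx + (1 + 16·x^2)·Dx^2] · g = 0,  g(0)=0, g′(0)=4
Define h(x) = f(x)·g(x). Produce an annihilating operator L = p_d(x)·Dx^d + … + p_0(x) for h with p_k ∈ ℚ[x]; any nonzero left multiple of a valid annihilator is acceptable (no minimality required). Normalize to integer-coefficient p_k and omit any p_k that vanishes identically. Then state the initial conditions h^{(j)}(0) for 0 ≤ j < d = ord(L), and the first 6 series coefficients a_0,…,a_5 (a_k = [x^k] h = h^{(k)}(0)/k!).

L = (12 - 64·x - 64·x^2) + (-4 + 16·x + 192·x^2 + 256·x^3)·Dx + (1 + 8·x + 32·x^2 + 128·x^3 + 256·x^4)·Dx^2  (order 2).
h: a_k = 0, 8, 16, -176/3, -160/3, 6224/15, …
ICs: h(0) = 0, h′(0) = 8.

f: a_k = 2, 4, -4, 8, -20, 56, …
g: a_k = 0, 4, 0, -64/3, 0, 1024/5, …
f·g: L₀ = L_f ⊗_s L_g, ord ≤ 1·2.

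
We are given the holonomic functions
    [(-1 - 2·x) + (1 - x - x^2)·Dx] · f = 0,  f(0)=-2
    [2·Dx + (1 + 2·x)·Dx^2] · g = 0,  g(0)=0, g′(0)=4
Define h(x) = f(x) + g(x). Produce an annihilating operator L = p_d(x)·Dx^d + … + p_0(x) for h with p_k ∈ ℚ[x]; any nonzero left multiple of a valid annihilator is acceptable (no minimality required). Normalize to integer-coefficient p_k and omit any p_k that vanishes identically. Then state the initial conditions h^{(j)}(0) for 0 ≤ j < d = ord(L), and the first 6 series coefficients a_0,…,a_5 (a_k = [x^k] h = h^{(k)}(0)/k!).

f: a_k = -2, -2, -4, -6, -10, -16, …
g: a_k = 0, 4, -4, 16/3, -8, 64/5, …
f+g: L₀ = lclm(L_f,L_g), ord ≤ 1+2.
L = (34 + 92·x + 116·x^2 + 48·x^3 + 24·x^4)·Dx + (5 + 60·x + 170·x^2 + 180·x^3 + 100·x^4 + 40·x^5)·Dx^2 + (-3 - 11·x - 5·x^2 + 20·x^3 + 30·x^4 + 24·x^5 + 8·x^6)·Dx^3  (order 3).
h: a_k = -2, 2, -8, -2/3, -18, -16/5, …
ICs: h(0) = -2, h′(0) = 2, h′′(0) = -16.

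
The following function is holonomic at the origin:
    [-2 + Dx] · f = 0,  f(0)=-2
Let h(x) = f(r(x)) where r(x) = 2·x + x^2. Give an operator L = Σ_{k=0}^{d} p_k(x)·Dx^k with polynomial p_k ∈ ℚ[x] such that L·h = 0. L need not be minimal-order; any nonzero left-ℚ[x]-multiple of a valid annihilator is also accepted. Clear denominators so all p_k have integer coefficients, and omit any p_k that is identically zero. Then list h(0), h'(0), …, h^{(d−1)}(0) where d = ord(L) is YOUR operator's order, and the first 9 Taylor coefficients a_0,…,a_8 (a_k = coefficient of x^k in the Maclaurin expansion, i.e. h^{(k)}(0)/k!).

L = (-4 - 4·x) + Dx  (order 1).
h: a_k = -2, -8, -20, -112/3, -172/3, -1136/15, -3992/45, -5920/63, -28772/315, …
ICs: h(0) = -2.

f: a_k = -2, -4, -4, -8/3, -4/3, -8/15, -8/45, -16/315, -4/315, …
h₀=f(r): pull back L_f along r ⇒ L₀.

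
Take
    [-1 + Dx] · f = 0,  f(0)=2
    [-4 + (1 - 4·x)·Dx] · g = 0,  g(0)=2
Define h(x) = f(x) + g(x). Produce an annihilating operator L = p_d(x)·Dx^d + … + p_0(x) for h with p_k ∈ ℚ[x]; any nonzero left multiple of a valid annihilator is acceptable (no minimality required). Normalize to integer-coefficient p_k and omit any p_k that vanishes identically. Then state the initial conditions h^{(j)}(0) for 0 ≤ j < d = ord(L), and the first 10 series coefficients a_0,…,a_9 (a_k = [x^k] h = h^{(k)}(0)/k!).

L = (28 + 16·x) + (-31 - 8·x + 16·x^2)·Dx + (3 - 8·x - 16·x^2)·Dx^2  (order 2).
h: a_k = 4, 10, 33, 385/3, 6145/12, 122881/60, 2949121/360, 82575361/2520, 2642411521/20160, 95126814721/181440, …
ICs: h(0) = 4, h′(0) = 10.

f: a_k = 2, 2, 1, 1/3, 1/12, 1/60, 1/360, 1/2520, 1/20160, 1/181440, …
g: a_k = 2, 8, 32, 128, 512, 2048, 8192, 32768, 131072, 524288, …
h₀=f+g: left-lcm gives L₀, ord ≤ 2.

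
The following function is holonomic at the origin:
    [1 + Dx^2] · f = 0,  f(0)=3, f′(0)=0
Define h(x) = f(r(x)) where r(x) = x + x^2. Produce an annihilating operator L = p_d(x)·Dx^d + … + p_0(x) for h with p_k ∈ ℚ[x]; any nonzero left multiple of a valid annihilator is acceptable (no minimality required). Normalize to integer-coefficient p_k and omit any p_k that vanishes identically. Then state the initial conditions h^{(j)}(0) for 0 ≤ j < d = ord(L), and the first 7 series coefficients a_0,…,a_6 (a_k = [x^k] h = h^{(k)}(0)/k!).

f: a_k = 3, 0, -3/2, 0, 1/8, 0, -1/240, …
L₀ from L_f via x↦r, Dx↦r'^{-1}Dx.
L = (1 + 6·x + 12·x^2 + 8·x^3) - 2·Dx + (1 + 2·x)·Dx^2  (order 2).
h: a_k = 3, 0, -3/2, -3, -11/8, 1/2, 179/240, …
ICs: h(0) = 3, h′(0) = 0.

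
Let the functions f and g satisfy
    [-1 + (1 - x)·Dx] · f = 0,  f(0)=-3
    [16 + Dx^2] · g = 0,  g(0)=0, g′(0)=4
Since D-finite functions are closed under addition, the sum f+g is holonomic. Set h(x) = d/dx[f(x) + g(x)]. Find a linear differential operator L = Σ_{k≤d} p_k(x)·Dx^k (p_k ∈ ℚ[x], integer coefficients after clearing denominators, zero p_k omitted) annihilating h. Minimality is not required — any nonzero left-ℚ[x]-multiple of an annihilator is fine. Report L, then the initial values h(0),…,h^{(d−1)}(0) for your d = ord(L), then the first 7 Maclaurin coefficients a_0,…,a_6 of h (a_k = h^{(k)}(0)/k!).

L = (448 - 512·x + 256·x^2) + (-176 + 432·x - 384·x^2 + 128·x^3)·Dx + (28 - 32·x + 16·x^2)·Dx^2 + (-11 + 27·x - 24·x^2 + 8·x^3)·Dx^3  (order 3).
h: a_k = 1, -6, -41, -12, 83/3, -18, -1969/45, …
ICs: h(0) = 1, h′(0) = -6, h′′(0) = -82.

f: a_k = -3, -3, -3, -3, -3, -3, -3, …
g: a_k = 0, 4, 0, -32/3, 0, 128/15, 0, …
Sum ⇒ L₀ = lclm(L_f,L_g) in ℚ(x)⟨Dx⟩.
h=h₀': d/dx-closure on L₀ ⇒ L.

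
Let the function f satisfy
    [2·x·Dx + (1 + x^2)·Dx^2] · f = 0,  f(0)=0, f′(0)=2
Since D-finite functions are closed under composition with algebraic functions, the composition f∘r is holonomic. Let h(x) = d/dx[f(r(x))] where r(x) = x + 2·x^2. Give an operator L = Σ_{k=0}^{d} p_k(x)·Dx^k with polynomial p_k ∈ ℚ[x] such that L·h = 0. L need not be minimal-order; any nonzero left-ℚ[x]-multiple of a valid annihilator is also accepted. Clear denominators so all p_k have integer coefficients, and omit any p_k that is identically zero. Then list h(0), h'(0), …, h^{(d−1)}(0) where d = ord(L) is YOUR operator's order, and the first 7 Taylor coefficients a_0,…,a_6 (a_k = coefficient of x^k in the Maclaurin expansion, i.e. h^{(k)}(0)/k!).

f: a_k = 0, 2, 0, -2/3, 0, 2/5, 0, …
Substitute x→r, Dx→(1/r')Dx; clear ⇒ L₀.
h₀' ⇒ L via d/dx closure of L₀.
L = (-4 + 2·x + 16·x^2 + 48·x^3 + 48·x^4) + (1 + 4·x + x^2 + 8·x^3 + 20·x^4 + 16·x^5)·Dx  (order 1).
h: a_k = 2, 8, -2, -16, -38, -8, 110, …
ICs: h(0) = 2.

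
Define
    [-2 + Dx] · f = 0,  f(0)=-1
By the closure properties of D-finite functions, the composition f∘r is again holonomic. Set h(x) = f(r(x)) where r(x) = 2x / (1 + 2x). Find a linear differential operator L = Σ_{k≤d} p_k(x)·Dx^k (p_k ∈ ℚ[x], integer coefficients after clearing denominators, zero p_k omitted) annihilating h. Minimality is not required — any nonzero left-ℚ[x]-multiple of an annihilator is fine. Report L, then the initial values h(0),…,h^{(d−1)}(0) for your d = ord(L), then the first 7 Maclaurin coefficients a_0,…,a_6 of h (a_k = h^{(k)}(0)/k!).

L = -4 + (1 + 4·x + 4·x^2)·Dx  (order 1).
h: a_k = -1, -4, 0, 16/3, -32/3, 64/5, -256/45, …
ICs: h(0) = -1.

f: a_k = -1, -2, -2, -4/3, -2/3, -4/15, -4/45, …
f∘r: x↦r, Dx↦Dx/r' in L_f ⇒ L₀.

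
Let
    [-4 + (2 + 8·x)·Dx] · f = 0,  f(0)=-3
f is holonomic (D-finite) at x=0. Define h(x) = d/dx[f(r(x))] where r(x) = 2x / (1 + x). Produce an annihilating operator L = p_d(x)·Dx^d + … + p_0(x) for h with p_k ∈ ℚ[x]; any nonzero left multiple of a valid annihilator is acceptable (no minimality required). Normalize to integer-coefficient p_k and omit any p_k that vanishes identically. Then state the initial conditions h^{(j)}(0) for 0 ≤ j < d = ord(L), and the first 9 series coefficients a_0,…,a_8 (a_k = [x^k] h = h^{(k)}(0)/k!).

L = (-6 - 18·x) + (-1 - 10·x - 9·x^2)·Dx  (order 1).
h: a_k = -12, 72, -468, 3408, -26460, 212760, -1747620, 14562720, -122617260, …
ICs: h(0) = -12.

f: a_k = -3, -6, 6, -12, 30, -84, 252, -792, 2574, …
h₀=f(r): pull back L_f along r ⇒ L₀.
h₀' ⇒ L via d/dx closure of L₀.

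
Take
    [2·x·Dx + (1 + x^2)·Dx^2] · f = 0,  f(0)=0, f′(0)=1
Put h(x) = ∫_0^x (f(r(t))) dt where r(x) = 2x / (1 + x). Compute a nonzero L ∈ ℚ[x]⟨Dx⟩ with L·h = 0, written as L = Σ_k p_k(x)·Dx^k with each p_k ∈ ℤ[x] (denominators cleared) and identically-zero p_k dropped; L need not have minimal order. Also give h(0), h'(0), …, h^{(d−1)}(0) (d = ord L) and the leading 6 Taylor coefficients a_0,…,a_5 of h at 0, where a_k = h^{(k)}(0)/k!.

L = (2 + 10·x)·Dx^2 + (1 + 2·x + 5·x^2)·Dx^3  (order 3).
h: a_k = 0, 0, 1, -2/3, -1/6, 6/5, …
ICs: h(0) = 0, h′(0) = 0, h′′(0) = 2.

f: a_k = 0, 1, 0, -1/3, 0, 1/5, …
h₀=f(r): pull back L_f along r ⇒ L₀.
h=∫h₀ ⇒ L = L₀·Dx.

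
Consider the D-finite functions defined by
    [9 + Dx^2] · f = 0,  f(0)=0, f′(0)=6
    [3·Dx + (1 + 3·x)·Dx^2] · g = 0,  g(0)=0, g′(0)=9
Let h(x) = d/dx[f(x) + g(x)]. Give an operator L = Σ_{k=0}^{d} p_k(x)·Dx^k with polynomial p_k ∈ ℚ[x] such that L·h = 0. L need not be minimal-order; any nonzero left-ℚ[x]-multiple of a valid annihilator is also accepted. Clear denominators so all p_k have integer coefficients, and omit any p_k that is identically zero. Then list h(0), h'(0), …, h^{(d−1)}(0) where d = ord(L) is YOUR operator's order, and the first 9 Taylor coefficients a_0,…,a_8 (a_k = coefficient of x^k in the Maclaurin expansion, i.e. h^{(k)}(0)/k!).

L = (63 + 54·x + 81·x^2) + (9 + 45·x + 81·x^2 + 81·x^3)·Dx + (7 + 6·x + 9·x^2)·Dx^2 + (1 + 5·x + 9·x^2 + 9·x^3)·Dx^3  (order 3).
h: a_k = 15, -27, 54, -243, 2997/4, -2187, 262197/40, -19683, 132271947/2240, …
ICs: h(0) = 15, h′(0) = -27, h′′(0) = 108.

f: a_k = 0, 6, 0, -9, 0, 81/20, 0, -243/280, 0, …
g: a_k = 0, 9, -27/2, 27, -243/4, 729/5, -729/2, 6561/7, -19683/8, …
f+g: L₀ = lclm(L_f,L_g), ord ≤ 2+2.
h=h₀': d/dx-closure on L₀ ⇒ L.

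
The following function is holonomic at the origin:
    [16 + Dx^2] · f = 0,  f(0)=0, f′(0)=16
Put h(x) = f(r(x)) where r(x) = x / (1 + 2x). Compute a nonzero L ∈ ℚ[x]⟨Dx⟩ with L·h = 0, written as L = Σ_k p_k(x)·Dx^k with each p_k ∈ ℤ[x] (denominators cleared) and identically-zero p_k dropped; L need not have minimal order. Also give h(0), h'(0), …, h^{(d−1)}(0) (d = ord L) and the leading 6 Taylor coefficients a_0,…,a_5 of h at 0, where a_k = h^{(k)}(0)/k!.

f: a_k = 0, 16, 0, -128/3, 0, 512/15, …
Change of var in L_f (x↦r) gives L₀.
L = 16 + (4 + 24·x + 48·x^2 + 32·x^3)·Dx + (1 + 8·x + 24·x^2 + 32·x^3 + 16·x^4)·Dx^2  (order 2).
h: a_k = 0, 16, -32, 64/3, 128, -11008/15, …
ICs: h(0) = 0, h′(0) = 16.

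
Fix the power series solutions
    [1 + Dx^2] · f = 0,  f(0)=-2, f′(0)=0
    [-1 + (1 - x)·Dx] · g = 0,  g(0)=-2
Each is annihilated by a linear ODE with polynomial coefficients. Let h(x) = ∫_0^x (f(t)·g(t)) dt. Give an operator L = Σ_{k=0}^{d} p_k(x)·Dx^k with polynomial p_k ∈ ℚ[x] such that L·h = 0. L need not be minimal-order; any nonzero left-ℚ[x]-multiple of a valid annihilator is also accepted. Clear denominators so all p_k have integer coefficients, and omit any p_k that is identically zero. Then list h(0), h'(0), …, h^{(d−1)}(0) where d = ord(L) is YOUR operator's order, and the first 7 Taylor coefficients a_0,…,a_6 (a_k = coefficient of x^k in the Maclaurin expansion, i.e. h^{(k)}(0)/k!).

f: a_k = -2, 0, 1, 0, -1/12, 0, 1/360, …
g: a_k = -2, -2, -2, -2, -2, -2, -2, …
f·g: L₀ = L_f ⊗_s L_g, ord ≤ 2·1.
h=∫₀ˣh₀: take L = L₀·Dx.
L = (-1 + x)·Dx + 2·Dx^2 + (-1 + x)·Dx^3  (order 3).
h: a_k = 0, 4, 2, 2/3, 1/2, 13/30, 13/36, …
ICs: h(0) = 0, h′(0) = 4, h′′(0) = 4.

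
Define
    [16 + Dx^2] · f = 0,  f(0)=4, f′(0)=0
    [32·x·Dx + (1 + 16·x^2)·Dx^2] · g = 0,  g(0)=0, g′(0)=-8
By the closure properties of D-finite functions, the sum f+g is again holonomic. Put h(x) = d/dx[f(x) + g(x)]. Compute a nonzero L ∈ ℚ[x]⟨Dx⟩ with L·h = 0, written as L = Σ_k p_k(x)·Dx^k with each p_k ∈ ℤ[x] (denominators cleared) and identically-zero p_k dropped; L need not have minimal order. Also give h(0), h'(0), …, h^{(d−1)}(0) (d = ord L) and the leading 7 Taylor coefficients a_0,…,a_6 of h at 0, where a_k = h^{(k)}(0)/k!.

L = (-5632·x + 114688·x^3 + 131072·x^5) + (-16 + 1792·x^2 + 36864·x^4 + 65536·x^6)·Dx + (-352·x + 7168·x^3 + 8192·x^5)·Dx^2 + (-1 + 112·x^2 + 2304·x^4 + 4096·x^6)·Dx^3  (order 3).
h: a_k = -8, -64, 128, 512/3, -2048, -2048/15, 32768, …
ICs: h(0) = -8, h′(0) = -64, h′′(0) = 256.

f: a_k = 4, 0, -32, 0, 128/3, 0, -1024/45, …
g: a_k = 0, -8, 0, 128/3, 0, -2048/5, 0, …
L₀ := lclm(L_f,L_g); ord L₀ ≤ 2+2.
h=h₀': d/dx-closure on L₀ ⇒ L.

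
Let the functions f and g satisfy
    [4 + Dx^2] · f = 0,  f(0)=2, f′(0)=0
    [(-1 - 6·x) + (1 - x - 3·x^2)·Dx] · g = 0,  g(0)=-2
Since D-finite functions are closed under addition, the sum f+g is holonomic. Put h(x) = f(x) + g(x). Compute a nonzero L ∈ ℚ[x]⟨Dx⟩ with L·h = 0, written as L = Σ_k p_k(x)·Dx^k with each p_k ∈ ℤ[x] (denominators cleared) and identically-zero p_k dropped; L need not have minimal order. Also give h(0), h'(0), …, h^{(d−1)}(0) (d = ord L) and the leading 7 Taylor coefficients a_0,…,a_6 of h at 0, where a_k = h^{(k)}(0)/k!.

f: a_k = 2, 0, -4, 0, 4/3, 0, -8/45, …
g: a_k = -2, -2, -8, -14, -38, -80, -194, …
L₀ := lclm(L_f,L_g); ord L₀ ≤ 2+1.
L = (-92 - 608·x - 512·x^2 - 1104·x^3 - 360·x^4 - 432·x^5) + (24 - 4·x - 24·x^2 - 80·x^3 - 180·x^4 - 216·x^5 - 216·x^6)·Dx + (-23 - 152·x - 128·x^2 - 276·x^3 - 90·x^4 - 108·x^5)·Dx^2 + (6 - x - 6·x^2 - 20·x^3 - 45·x^4 - 54·x^5 - 54·x^6)·Dx^3  (order 3).
h: a_k = 0, -2, -12, -14, -110/3, -80, -8738/45, …
ICs: h(0) = 0, h′(0) = -2, h′′(0) = -24.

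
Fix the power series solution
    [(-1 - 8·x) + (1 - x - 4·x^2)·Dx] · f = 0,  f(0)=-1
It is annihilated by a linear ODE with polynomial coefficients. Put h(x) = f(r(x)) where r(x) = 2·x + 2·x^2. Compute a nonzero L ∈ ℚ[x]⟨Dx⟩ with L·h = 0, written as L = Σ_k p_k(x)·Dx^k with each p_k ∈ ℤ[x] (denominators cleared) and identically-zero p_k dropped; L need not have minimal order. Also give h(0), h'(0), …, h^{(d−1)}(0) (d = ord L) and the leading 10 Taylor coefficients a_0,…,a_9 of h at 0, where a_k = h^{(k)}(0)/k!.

L = (2 + 36·x + 96·x^2 + 64·x^3) + (-1 + 2·x + 18·x^2 + 32·x^3 + 16·x^4)·Dx  (order 1).
h: a_k = -1, -2, -22, -112, -700, -4152, -24840, -148608, -888400, -5313056, …
ICs: h(0) = -1.

f: a_k = -1, -1, -5, -9, -29, -65, -181, -441, -1165, -2929, …
Substitute x→r, Dx→(1/r')Dx; clear ⇒ L₀.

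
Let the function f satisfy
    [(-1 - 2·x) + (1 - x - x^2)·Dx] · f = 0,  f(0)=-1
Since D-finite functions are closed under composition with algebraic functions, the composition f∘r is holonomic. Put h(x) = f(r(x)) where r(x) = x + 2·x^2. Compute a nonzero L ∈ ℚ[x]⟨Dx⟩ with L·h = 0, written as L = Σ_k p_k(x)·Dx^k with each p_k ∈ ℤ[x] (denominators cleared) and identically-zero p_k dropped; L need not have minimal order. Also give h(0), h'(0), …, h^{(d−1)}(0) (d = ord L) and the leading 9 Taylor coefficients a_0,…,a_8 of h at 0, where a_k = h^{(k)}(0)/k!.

L = (1 + 6·x + 12·x^2 + 16·x^3) + (-1 + x + 3·x^2 + 4·x^3 + 4·x^4)·Dx  (order 1).
h: a_k = -1, -1, -4, -11, -31, -84, -237, -657, -1828, …
ICs: h(0) = -1.

f: a_k = -1, -1, -2, -3, -5, -8, -13, -21, -34, …
f∘r: x↦r, Dx↦Dx/r' in L_f ⇒ L₀.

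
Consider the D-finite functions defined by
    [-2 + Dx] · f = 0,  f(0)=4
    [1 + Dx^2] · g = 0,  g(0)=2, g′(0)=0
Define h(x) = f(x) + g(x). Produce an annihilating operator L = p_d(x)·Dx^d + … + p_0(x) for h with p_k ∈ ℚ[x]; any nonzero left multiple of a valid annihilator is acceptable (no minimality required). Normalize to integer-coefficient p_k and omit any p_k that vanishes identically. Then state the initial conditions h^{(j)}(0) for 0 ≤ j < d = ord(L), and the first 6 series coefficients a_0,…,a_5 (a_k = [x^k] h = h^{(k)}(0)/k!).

L = -2 + Dx - 2·Dx^2 + Dx^3  (order 3).
h: a_k = 6, 8, 7, 16/3, 11/4, 16/15, …
ICs: h(0) = 6, h′(0) = 8, h′′(0) = 14.

f: a_k = 4, 8, 8, 16/3, 8/3, 16/15, …
g: a_k = 2, 0, -1, 0, 1/12, 0, …
Sum ⇒ L₀ = lclm(L_f,L_g) in ℚ(x)⟨Dx⟩.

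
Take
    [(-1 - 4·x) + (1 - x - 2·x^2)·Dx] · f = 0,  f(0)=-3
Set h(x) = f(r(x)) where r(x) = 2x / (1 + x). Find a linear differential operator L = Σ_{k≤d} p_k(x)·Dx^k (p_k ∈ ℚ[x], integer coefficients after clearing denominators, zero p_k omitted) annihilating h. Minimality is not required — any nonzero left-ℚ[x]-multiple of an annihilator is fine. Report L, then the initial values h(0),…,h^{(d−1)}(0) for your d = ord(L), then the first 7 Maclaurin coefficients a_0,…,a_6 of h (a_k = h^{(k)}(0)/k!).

L = (2 + 18·x) + (-1 - x + 9·x^2 + 9·x^3)·Dx  (order 1).
h: a_k = -3, -6, -30, -54, -270, -486, -2430, …
ICs: h(0) = -3.

f: a_k = -3, -3, -9, -15, -33, -63, -129, …
f∘r: x↦r, Dx↦Dx/r' in L_f ⇒ L₀.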